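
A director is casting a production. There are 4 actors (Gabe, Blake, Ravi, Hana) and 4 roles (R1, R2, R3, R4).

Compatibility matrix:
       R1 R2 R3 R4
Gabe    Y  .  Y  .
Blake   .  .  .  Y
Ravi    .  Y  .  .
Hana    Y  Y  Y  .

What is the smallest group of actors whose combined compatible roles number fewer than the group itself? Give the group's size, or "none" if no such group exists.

none

A matching saturating every actor exists, for instance Gabe→R1, Blake→R4, Ravi→R2, Hana→R3.
By Hall's marriage theorem, this means |N(S)| ≥ |S| for every subset S, so no violating subset exists.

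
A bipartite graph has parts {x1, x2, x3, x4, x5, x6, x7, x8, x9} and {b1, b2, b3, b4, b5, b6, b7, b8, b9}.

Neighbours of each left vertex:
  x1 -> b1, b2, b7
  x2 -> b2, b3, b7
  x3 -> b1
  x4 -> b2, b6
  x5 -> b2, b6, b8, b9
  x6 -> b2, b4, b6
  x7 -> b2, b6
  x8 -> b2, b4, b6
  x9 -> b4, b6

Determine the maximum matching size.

7

One maximum matching: x1→b7, x2→b3, x3→b1, x4→b2, x5→b8, x6→b4, x7→b6.
The set {x4, x6, x7, x8, x9} has only 3 neighbours ({b2, b4, b6}), so by Hall's theorem at most 7 of the 9 left vertices can be matched.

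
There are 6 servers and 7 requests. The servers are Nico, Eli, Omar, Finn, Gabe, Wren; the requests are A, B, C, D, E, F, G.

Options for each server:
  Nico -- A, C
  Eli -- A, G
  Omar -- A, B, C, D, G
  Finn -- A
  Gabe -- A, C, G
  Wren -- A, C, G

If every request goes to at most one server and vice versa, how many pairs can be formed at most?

4

For example, pair Nico-C, Eli-G, Omar-B, Finn-A.
The set {Nico, Eli, Finn, Gabe, Wren} has only 3 neighbours ({A, C, G}), so by Hall's theorem at most 4 of the 6 servers can be matched.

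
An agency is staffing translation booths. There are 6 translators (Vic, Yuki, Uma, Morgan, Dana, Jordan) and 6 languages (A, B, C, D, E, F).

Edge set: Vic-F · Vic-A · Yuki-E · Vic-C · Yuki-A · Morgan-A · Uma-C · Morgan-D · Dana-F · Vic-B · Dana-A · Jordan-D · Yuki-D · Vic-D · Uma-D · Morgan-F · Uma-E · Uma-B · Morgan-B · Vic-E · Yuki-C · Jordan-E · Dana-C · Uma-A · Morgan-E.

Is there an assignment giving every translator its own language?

Yes

For example, pair Vic→F, Yuki→D, Uma→A, Morgan→B, Dana→C, Jordan→E.
Every translator is matched, so this is a perfect matching.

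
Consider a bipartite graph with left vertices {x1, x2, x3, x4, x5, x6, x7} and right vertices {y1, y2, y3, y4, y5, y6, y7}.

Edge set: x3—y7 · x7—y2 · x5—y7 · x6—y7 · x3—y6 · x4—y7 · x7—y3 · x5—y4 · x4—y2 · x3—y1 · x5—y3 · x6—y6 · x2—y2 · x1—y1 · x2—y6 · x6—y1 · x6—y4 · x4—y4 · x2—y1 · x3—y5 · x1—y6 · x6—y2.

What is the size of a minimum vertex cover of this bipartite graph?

The 7 edges x1–y6, x2–y1, x3–y5, x4–y2, x5–y4, x6–y7, x7–y3 form a matching, so any vertex cover needs at least 7 vertices (one per matched edge).
Conversely {x1, x2, x3, x4, x5, x6, x7} meets every edge and has exactly 7 vertices, so 7 is optimal.

7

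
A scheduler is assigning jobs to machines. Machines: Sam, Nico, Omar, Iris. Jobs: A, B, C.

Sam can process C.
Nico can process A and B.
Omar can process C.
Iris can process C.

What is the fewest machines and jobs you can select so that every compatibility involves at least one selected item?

2

A maximum matching has 2 edges (e.g. Sam–C, Nico–B).
By König's theorem the minimum vertex cover has the same size. One such cover is {Nico, C}.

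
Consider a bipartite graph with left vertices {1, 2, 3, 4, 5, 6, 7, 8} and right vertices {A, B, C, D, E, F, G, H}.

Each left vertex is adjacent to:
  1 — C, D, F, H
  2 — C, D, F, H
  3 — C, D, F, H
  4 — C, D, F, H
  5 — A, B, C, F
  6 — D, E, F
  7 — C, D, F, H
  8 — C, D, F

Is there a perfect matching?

The set {1, 2, 3, 4, 7, 8} has only 4 neighbours ({C, D, F, H}), so by Hall's theorem at most 6 of the 8 left vertices can be matched.
Hence no matching covers every left vertex.

No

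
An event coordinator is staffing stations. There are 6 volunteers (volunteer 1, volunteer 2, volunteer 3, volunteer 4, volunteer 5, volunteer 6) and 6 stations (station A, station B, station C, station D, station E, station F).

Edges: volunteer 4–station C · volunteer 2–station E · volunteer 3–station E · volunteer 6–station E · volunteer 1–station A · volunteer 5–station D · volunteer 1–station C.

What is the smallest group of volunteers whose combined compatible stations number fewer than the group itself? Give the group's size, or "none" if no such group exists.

2

Take S = {volunteer 2, volunteer 3}. Its neighbourhood is {station E}, so |N(S)| = 1 < |S| = 2.
No single vertex violates Hall's condition since each has at least one neighbour, so 2 is the minimum.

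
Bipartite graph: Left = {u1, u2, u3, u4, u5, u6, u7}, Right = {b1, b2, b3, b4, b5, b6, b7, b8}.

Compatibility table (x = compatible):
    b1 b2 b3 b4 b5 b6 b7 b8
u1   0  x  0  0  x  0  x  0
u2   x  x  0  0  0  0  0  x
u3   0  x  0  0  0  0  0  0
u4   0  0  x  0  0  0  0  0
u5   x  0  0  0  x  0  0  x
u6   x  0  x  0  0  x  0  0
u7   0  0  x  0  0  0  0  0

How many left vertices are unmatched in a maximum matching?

One maximum matching: u1-b7, u2-b8, u3-b2, u4-b3, u5-b5, u6-b6.
The set {u4, u7} has only 1 neighbour ({b3}), so by Hall's theorem at most 6 of the 7 left vertices can be matched.
That matches 6 of the 7, leaving 1 unmatched; no matching can do better.

1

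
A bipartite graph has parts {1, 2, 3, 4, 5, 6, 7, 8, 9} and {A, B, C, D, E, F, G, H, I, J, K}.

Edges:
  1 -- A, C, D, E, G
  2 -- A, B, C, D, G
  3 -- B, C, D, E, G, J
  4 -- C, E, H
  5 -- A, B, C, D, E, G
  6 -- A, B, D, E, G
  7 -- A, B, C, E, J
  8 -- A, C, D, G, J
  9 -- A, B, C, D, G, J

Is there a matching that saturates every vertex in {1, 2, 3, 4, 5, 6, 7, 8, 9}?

The set {1, 2, 3, 5, 6, 7, 8, 9} has only 7 neighbours ({A, B, C, D, E, G, J}), so by Hall's theorem at most 8 of the 9 left vertices can be matched.
Hence no matching covers every left vertex.

No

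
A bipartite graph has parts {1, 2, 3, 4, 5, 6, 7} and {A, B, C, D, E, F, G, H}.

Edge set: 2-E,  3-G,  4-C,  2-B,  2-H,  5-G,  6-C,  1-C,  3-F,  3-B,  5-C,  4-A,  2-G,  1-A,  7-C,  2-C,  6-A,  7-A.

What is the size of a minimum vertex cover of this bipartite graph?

{2, 3, 5, A, C} is a vertex cover of size 5: every edge has an endpoint in this set.
No smaller cover exists because 1–A, 2–E, 3–B, 4–C, 5–G is a matching of size 5, and a cover must include an endpoint of each of these disjoint edges (König's theorem).

5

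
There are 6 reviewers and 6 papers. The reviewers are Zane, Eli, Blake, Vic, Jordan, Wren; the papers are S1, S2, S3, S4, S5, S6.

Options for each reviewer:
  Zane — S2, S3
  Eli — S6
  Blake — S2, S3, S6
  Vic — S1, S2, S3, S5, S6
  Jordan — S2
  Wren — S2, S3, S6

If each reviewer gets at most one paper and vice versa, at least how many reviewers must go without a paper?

A valid assignment of size 4: Zane–S3, Eli–S6, Blake–S2, Vic–S1.
The set {Zane, Eli, Blake, Jordan, Wren} has only 3 neighbours ({S2, S3, S6}), so by Hall's theorem at most 4 of the 6 reviewers can be matched.
That matches 4 of the 6, leaving 2 unmatched; no matching can do better.

2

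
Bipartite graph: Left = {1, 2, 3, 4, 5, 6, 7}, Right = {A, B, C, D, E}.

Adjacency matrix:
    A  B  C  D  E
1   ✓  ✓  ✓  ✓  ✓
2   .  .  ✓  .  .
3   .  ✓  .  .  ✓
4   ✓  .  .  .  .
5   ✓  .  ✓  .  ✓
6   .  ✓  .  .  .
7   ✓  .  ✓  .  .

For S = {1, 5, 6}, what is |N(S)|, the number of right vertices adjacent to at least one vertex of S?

The union of neighbours of {1, 5, 6} is {A, B, C, D, E}, which has 5 elements.
Since |N(S)| = 5 ≥ |S| = 3, Hall's condition holds for this subset.

5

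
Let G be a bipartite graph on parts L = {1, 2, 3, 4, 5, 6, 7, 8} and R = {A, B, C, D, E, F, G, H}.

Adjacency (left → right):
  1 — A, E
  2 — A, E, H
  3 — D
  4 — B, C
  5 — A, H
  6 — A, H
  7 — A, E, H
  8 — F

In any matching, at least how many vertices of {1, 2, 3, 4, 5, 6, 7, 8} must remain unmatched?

A valid assignment of size 6: 1–A, 2–E, 3–D, 4–B, 5–H, 8–F.
The set {1, 2, 5, 6, 7} has only 3 neighbours ({A, E, H}), so by Hall's theorem at most 6 of the 8 left vertices can be matched.
That matches 6 of the 8, leaving 2 unmatched; no matching can do better.

2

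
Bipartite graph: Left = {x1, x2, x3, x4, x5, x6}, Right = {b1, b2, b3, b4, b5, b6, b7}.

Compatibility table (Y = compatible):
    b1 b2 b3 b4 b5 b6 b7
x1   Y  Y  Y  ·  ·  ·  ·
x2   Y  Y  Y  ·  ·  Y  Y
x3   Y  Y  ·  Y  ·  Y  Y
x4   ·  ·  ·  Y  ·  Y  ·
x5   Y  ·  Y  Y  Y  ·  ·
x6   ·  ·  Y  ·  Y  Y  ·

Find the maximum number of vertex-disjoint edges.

One maximum matching: x1–b2, x2–b1, x3–b7, x4–b6, x5–b4, x6–b3.
All 6 left vertices are matched, so no larger matching exists.

6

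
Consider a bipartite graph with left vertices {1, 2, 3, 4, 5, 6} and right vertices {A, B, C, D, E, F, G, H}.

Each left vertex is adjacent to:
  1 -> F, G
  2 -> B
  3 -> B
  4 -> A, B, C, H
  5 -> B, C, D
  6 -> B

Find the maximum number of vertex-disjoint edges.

One maximum matching: 1→F, 2→B, 4→H, 5→C.
The set {2, 3, 6} has only 1 neighbour ({B}), so by Hall's theorem at most 4 of the 6 left vertices can be matched.

4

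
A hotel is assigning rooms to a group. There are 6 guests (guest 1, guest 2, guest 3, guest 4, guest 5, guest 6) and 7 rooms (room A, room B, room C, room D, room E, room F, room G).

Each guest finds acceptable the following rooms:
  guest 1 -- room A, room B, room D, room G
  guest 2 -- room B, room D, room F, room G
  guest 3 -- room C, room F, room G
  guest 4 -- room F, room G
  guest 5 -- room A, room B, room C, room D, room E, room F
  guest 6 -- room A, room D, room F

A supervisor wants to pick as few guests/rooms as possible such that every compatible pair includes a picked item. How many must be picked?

6

A maximum matching has 6 edges (e.g. guest 1–room B, guest 2–room D, guest 3–room C, guest 4–room G, guest 5–room A, guest 6–room F).
By König's theorem the minimum vertex cover has the same size. One such cover is {guest 1, guest 2, guest 3, guest 4, guest 5, guest 6}.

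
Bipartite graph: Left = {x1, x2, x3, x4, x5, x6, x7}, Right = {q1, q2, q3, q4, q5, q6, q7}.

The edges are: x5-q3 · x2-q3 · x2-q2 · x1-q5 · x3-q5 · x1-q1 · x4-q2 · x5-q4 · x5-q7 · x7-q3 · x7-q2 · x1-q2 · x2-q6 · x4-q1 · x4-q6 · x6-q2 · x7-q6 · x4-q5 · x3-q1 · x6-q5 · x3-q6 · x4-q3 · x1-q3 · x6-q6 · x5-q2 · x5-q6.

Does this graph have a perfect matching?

The set {x1, x2, x3, x4, x6, x7} has only 5 neighbours ({q1, q2, q3, q5, q6}), so by Hall's theorem at most 6 of the 7 left vertices can be matched.
Hence no matching covers every left vertex.

No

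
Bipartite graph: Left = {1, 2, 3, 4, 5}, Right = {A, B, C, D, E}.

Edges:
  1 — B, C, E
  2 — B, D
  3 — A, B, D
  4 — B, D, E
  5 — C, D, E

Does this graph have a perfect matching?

Yes

For example, pair 1→C, 2→D, 3→A, 4→B, 5→E.
All 5 left vertices are covered.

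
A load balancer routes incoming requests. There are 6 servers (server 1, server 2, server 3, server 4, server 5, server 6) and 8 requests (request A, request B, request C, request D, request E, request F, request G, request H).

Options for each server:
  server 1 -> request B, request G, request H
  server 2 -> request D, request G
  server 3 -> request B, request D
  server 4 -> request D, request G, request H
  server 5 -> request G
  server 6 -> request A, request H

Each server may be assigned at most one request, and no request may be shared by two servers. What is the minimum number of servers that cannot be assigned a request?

1

One maximum matching: server 1→request H, server 2→request D, server 3→request B, server 4→request G, server 6→request A.
The set {server 1, server 2, server 3, server 4, server 5} has only 4 neighbours ({request B, request D, request G, request H}), so by Hall's theorem at most 5 of the 6 servers can be matched.
That matches 5 of the 6, leaving 1 unmatched; no matching can do better.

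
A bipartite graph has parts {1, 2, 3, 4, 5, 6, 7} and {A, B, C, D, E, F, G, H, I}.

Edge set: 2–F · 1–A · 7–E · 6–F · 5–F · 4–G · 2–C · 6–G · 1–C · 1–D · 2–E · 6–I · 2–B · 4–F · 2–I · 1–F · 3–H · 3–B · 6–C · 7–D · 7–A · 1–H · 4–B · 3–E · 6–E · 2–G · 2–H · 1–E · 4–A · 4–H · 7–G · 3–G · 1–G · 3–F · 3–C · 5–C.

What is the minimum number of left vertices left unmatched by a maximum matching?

One maximum matching: 1→G, 2→B, 3→H, 4→A, 5→C, 6→F, 7→E.
This saturates every left vertex, so 7 is the maximum.
That matches 7 of the 7, leaving 0 unmatched; no matching can do better.

0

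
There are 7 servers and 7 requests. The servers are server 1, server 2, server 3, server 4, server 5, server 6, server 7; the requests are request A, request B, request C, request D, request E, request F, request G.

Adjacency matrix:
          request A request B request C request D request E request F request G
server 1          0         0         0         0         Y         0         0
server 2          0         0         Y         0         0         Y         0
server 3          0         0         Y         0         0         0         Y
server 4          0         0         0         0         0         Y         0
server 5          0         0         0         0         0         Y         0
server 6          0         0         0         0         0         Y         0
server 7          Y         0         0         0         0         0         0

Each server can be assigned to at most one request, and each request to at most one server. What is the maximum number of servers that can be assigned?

5

A valid assignment of size 5: server 1-request E, server 2-request C, server 3-request G, server 4-request F, server 7-request A.
The set {server 4, server 5, server 6} has only 1 neighbour ({request F}), so by Hall's theorem at most 5 of the 7 servers can be matched.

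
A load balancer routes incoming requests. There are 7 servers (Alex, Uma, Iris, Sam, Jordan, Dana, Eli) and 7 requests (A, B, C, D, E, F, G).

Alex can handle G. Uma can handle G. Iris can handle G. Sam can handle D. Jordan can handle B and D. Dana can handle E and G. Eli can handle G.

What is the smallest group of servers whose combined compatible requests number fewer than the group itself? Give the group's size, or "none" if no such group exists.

2

Take S = {Alex, Uma}. Its neighbourhood is {G}, so |N(S)| = 1 < |S| = 2.
No single vertex violates Hall's condition since each has at least one neighbour, so 2 is the minimum.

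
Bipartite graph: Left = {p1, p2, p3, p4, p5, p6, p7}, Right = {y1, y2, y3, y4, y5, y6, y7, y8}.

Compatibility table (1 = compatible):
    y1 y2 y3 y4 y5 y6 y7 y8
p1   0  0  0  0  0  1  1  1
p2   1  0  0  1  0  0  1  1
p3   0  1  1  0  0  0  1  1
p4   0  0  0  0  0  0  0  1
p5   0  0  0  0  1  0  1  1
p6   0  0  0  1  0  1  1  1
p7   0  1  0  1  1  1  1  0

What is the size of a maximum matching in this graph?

A valid assignment of size 7: p1–y6, p2–y1, p3–y3, p4–y8, p5–y5, p6–y4, p7–y7.
All 7 left vertices are matched, so no larger matching exists.

7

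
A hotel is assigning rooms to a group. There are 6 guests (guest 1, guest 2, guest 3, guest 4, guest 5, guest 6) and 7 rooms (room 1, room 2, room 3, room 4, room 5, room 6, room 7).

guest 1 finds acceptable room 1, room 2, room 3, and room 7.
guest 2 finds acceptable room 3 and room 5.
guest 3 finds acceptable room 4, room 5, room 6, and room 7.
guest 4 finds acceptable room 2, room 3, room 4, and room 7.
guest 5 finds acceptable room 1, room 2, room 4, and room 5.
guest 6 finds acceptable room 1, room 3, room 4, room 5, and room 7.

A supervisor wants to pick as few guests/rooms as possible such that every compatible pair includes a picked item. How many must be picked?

A maximum matching has 6 edges (e.g. guest 1–room 3, guest 2–room 5, guest 3–room 6, guest 4–room 7, guest 5–room 1, guest 6–room 4).
By König's theorem the minimum vertex cover has the same size. One such cover is {guest 1, guest 2, guest 3, guest 4, guest 5, guest 6}.

6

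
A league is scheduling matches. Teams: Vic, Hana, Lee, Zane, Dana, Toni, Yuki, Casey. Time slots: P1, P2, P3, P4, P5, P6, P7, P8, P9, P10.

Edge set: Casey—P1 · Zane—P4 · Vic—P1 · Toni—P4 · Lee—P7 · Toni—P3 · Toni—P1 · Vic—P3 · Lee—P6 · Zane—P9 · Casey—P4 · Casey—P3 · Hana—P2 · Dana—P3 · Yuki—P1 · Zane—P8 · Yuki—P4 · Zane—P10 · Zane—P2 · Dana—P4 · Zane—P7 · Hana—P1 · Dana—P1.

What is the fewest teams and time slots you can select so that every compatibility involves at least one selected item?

6

The 6 edges Vic–P3, Hana–P2, Lee–P6, Zane–P7, Dana–P4, Toni–P1 form a matching, so any vertex cover needs at least 6 vertices (one per matched edge).
Conversely {Hana, Lee, Zane, P1, P3, P4} meets every edge and has exactly 6 vertices, so 6 is optimal.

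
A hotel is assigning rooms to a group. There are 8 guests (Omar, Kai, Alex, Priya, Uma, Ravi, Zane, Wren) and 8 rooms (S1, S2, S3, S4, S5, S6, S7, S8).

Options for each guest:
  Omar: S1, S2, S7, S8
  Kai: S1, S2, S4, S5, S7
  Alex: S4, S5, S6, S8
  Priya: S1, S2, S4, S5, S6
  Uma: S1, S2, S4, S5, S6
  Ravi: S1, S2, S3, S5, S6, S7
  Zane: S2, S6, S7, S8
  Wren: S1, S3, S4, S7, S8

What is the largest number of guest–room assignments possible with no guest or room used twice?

8

A valid assignment of size 8: Omar→S8, Kai→S5, Alex→S4, Priya→S6, Uma→S1, Ravi→S3, Zane→S2, Wren→S7.
All 8 guests are matched, so no larger matching exists.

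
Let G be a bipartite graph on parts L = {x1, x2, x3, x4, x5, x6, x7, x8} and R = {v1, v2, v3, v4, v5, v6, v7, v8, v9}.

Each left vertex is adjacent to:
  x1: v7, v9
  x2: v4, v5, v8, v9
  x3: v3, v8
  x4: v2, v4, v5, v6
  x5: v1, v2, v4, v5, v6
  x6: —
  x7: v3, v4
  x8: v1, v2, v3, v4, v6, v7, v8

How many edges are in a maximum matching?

A valid assignment of size 7: x1-v7, x2-v9, x3-v8, x4-v6, x5-v2, x7-v4, x8-v3.
The set {x6} has only 0 neighbours (∅), so by Hall's theorem at most 7 of the 8 left vertices can be matched.

7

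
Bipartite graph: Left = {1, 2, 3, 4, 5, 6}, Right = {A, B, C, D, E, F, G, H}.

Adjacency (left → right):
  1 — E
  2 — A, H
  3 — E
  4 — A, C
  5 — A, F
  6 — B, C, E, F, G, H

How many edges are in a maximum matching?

One maximum matching: 1→E, 2→H, 4→C, 5→F, 6→G.
The set {1, 3} has only 1 neighbour ({E}), so by Hall's theorem at most 5 of the 6 left vertices can be matched.

5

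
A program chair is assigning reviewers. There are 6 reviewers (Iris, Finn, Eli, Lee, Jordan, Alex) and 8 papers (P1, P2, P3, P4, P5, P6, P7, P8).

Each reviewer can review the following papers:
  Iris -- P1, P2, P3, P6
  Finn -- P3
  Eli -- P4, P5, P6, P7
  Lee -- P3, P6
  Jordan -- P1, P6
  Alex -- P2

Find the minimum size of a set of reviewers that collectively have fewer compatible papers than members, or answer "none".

5

Take S = {Iris, Finn, Lee, Jordan, Alex}. Its neighbourhood is {P1, P2, P3, P6}, so |N(S)| = 4 < |S| = 5.
Every subset of size less than 5 has at least as many neighbours as members, so 5 is the minimum.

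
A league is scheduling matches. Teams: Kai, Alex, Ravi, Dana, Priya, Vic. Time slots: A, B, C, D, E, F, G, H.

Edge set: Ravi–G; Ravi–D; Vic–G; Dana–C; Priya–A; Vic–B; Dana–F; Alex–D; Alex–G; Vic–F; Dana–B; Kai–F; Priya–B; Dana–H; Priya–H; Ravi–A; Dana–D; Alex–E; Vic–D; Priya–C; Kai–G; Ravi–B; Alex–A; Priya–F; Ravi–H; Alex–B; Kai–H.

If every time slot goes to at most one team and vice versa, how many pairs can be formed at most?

6

A valid assignment of size 6: Kai-F, Alex-A, Ravi-G, Dana-H, Priya-C, Vic-B.
This saturates every team, so 6 is the maximum.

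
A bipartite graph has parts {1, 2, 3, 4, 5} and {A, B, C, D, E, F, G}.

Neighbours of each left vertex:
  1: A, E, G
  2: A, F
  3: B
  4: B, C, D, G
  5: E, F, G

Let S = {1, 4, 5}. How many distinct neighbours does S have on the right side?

7

The union of neighbours of {1, 4, 5} is {A, B, C, D, E, F, G}, which has 7 elements.
Since |N(S)| = 7 ≥ |S| = 3, Hall's condition holds for this subset.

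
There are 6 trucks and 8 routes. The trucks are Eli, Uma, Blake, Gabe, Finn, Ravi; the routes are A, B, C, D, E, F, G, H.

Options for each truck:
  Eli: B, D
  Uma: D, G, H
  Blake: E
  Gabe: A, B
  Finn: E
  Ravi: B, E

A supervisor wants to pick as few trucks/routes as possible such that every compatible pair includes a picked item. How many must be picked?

5

The 5 edges Eli–D, Uma–G, Blake–E, Gabe–A, Ravi–B form a matching, so any vertex cover needs at least 5 vertices (one per matched edge).
Conversely {Eli, Uma, Gabe, Ravi, E} meets every edge and has exactly 5 vertices, so 5 is optimal.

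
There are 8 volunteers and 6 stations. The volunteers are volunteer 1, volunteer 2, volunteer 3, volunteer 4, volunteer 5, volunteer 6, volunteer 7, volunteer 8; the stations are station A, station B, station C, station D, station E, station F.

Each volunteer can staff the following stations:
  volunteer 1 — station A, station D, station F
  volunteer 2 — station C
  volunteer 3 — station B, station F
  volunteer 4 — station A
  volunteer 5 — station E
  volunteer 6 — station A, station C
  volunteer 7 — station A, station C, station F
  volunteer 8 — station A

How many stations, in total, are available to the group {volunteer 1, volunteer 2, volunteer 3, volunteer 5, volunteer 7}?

The union of neighbours of {volunteer 1, volunteer 2, volunteer 3, volunteer 5, volunteer 7} is {station A, station B, station C, station D, station E, station F}, which has 6 elements.
Since |N(S)| = 6 ≥ |S| = 5, Hall's condition holds for this subset.

6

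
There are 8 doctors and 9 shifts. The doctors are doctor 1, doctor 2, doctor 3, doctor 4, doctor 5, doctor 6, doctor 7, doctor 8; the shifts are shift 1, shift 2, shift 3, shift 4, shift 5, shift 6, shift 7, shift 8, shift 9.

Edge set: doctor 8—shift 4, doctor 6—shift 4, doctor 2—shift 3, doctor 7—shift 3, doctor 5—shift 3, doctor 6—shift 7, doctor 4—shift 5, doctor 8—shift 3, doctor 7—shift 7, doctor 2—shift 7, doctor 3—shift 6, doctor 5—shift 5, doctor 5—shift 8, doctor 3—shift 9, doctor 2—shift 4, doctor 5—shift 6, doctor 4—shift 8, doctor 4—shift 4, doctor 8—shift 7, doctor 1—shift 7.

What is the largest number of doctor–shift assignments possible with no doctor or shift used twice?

6

One maximum matching: doctor 1–shift 7, doctor 2–shift 3, doctor 3–shift 9, doctor 4–shift 5, doctor 5–shift 6, doctor 6–shift 4.
The set {doctor 1, doctor 2, doctor 6, doctor 7, doctor 8} has only 3 neighbours ({shift 3, shift 4, shift 7}), so by Hall's theorem at most 6 of the 8 doctors can be matched.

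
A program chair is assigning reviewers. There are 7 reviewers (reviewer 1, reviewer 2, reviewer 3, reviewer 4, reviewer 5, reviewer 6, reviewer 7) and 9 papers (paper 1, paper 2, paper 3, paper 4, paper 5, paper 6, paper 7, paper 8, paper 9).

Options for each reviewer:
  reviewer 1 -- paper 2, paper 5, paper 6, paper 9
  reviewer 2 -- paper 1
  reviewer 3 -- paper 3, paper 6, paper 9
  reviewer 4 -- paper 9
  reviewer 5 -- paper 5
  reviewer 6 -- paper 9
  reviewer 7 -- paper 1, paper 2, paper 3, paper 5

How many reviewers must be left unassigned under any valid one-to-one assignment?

For example, pair reviewer 1-paper 6, reviewer 2-paper 1, reviewer 3-paper 3, reviewer 4-paper 9, reviewer 5-paper 5, reviewer 7-paper 2.
The set {reviewer 4, reviewer 6} has only 1 neighbour ({paper 9}), so by Hall's theorem at most 6 of the 7 reviewers can be matched.
That matches 6 of the 7, leaving 1 unmatched; no matching can do better.

1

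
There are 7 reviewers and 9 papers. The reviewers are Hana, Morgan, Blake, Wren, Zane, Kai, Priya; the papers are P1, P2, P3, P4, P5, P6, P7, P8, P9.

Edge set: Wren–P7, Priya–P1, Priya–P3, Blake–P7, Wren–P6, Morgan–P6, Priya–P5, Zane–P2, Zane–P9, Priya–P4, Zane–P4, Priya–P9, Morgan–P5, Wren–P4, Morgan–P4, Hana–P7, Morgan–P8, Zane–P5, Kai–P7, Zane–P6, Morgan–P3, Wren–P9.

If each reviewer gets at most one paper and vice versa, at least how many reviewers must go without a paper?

A valid assignment of size 5: Hana-P7, Morgan-P3, Wren-P9, Zane-P2, Priya-P1.
The set {Hana, Blake, Kai} has only 1 neighbour ({P7}), so by Hall's theorem at most 5 of the 7 reviewers can be matched.
That matches 5 of the 7, leaving 2 unmatched; no matching can do better.

2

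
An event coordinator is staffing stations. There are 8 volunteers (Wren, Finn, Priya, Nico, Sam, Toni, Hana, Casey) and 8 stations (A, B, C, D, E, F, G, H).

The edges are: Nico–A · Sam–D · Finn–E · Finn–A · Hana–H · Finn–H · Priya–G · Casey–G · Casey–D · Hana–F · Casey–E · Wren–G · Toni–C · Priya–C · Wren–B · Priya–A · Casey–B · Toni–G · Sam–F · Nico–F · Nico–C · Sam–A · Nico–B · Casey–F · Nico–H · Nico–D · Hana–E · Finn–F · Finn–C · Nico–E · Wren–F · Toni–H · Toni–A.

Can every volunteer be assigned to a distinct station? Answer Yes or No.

Yes

For example, pair Wren→F, Finn→A, Priya→C, Nico→B, Sam→D, Toni→H, Hana→E, Casey→G.
All 8 volunteers are covered.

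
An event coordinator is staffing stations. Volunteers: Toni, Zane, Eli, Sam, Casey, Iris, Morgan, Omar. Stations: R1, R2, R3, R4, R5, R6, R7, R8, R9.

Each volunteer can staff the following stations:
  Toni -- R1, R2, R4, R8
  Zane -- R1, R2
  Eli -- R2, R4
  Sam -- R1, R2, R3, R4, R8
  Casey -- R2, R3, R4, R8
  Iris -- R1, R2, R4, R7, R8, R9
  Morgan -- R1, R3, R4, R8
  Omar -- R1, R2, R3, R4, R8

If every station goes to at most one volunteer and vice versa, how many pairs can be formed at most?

6

One maximum matching: Toni–R4, Zane–R1, Eli–R2, Sam–R3, Casey–R8, Iris–R9.
The set {Toni, Zane, Eli, Sam, Casey, Morgan, Omar} has only 5 neighbours ({R1, R2, R3, R4, R8}), so by Hall's theorem at most 6 of the 8 volunteers can be matched.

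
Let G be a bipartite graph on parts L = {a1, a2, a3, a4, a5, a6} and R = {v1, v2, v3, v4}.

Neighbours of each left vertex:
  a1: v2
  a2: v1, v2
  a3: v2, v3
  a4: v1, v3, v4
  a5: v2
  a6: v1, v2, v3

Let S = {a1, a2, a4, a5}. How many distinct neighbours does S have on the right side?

The union of neighbours of {a1, a2, a4, a5} is {v1, v2, v3, v4}, which has 4 elements.
Since |N(S)| = 4 ≥ |S| = 4, Hall's condition holds for this subset.

4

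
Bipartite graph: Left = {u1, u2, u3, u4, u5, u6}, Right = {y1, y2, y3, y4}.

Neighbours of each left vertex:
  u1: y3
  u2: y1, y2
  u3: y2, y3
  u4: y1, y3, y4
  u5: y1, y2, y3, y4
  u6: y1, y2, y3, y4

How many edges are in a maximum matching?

For example, pair u1→y3, u2→y1, u3→y2, u4→y4.
The set {u1, u2, u3, u4, u5, u6} has only 4 neighbours ({y1, y2, y3, y4}), so by Hall's theorem at most 4 of the 6 left vertices can be matched.

4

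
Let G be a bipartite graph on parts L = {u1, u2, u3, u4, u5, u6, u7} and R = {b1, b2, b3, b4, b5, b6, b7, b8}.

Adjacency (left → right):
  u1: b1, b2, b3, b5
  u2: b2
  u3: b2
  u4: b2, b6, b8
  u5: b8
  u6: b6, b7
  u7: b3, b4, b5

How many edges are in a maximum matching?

6

A valid assignment of size 6: u1→b5, u2→b2, u4→b6, u5→b8, u6→b7, u7→b3.
The set {u2, u3} has only 1 neighbour ({b2}), so by Hall's theorem at most 6 of the 7 left vertices can be matched.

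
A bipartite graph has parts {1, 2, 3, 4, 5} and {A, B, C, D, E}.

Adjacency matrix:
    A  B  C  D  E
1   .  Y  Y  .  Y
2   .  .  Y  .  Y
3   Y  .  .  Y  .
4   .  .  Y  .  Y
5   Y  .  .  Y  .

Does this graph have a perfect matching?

A valid assignment of size 5: 1-B, 2-C, 3-A, 4-E, 5-D.
Every left vertex is matched, so this is a perfect matching.

Yes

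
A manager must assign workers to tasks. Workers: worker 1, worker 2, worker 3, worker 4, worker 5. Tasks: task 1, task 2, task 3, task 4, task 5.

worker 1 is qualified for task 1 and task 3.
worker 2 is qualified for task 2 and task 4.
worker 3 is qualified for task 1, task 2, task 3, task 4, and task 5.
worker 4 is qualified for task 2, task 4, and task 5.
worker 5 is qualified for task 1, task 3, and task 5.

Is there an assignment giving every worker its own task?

For example, pair worker 1→task 3, worker 2→task 2, worker 3→task 4, worker 4→task 5, worker 5→task 1.
Every worker is matched, so this is a perfect matching.

Yes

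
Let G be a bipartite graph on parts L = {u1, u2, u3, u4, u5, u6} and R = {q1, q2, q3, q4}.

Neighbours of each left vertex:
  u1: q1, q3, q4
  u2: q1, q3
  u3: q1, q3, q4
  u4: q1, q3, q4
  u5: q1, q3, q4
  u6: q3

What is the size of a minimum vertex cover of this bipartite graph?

3

A maximum matching has 3 edges (e.g. u1–q3, u2–q1, u3–q4).
By König's theorem the minimum vertex cover has the same size. One such cover is {q1, q3, q4}.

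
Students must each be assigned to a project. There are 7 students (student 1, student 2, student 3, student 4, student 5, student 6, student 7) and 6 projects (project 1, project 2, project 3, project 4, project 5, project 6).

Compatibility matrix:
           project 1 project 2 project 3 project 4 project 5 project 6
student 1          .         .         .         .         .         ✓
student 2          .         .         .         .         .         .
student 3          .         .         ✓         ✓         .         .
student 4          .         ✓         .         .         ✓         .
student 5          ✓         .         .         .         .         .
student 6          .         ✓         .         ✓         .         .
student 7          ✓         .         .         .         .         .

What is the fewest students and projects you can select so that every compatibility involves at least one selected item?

The 5 edges student 1–project 6, student 3–project 3, student 4–project 2, student 5–project 1, student 6–project 4 form a matching, so any vertex cover needs at least 5 vertices (one per matched edge).
Conversely {student 1, student 3, student 4, student 6, project 1} meets every edge and has exactly 5 vertices, so 5 is optimal.

5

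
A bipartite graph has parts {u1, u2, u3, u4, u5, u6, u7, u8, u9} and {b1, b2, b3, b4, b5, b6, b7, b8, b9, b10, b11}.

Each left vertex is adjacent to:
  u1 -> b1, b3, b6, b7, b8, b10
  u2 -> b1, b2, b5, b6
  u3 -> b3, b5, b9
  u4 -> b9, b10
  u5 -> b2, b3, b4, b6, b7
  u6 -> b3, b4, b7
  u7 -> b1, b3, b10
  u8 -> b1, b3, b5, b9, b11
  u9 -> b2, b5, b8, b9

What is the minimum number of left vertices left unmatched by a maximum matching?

For example, pair u1–b1, u2–b6, u3–b3, u4–b9, u5–b4, u6–b7, u7–b10, u8–b11, u9–b5.
All 9 left vertices are matched, so no larger matching exists.
That matches 9 of the 9, leaving 0 unmatched; no matching can do better.

0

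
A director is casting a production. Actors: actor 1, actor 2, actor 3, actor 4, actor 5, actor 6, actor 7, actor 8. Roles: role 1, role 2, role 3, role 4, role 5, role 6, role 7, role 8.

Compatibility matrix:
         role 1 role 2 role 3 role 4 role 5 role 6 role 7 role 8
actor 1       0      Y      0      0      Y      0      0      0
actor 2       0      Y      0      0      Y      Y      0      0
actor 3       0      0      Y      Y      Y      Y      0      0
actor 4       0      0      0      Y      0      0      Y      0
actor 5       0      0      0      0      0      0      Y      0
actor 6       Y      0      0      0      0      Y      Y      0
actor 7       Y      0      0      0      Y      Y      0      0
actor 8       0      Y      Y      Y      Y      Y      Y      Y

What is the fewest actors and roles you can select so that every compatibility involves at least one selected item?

8

{actor 1, actor 2, actor 3, actor 4, actor 5, actor 6, actor 7, actor 8} is a vertex cover of size 8: every edge has an endpoint in this set.
No smaller cover exists because actor 1–role 2, actor 2–role 6, actor 3–role 3, actor 4–role 4, actor 5–role 7, actor 6–role 1, actor 7–role 5, actor 8–role 8 is a matching of size 8, and a cover must include an endpoint of each of these disjoint edges (König's theorem).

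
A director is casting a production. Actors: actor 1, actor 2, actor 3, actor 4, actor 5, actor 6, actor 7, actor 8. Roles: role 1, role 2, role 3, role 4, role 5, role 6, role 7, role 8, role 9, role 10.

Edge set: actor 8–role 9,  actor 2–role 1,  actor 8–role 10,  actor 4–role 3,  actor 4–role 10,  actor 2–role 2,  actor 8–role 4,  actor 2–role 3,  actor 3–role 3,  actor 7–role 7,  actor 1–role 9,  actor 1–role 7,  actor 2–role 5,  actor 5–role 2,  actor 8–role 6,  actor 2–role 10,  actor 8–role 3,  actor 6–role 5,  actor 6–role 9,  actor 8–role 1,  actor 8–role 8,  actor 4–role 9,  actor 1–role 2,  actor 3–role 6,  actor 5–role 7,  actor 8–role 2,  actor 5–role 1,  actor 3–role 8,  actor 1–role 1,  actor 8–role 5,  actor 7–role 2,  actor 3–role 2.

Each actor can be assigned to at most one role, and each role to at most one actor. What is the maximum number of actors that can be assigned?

8

One maximum matching: actor 1-role 9, actor 2-role 3, actor 3-role 8, actor 4-role 10, actor 5-role 7, actor 6-role 5, actor 7-role 2, actor 8-role 1.
All 8 actors are matched, so no larger matching exists.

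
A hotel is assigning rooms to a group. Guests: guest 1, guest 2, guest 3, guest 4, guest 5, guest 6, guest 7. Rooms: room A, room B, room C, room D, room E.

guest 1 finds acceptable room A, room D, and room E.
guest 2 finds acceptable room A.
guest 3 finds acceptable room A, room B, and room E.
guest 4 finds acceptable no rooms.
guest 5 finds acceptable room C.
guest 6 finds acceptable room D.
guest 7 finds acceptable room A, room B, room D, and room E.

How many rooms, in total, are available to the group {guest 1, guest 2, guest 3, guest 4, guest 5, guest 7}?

The union of neighbours of {guest 1, guest 2, guest 3, guest 4, guest 5, guest 7} is {room A, room B, room C, room D, room E}, which has 5 elements.
Since |N(S)| = 5 < |S| = 6, Hall's condition fails for this subset.

5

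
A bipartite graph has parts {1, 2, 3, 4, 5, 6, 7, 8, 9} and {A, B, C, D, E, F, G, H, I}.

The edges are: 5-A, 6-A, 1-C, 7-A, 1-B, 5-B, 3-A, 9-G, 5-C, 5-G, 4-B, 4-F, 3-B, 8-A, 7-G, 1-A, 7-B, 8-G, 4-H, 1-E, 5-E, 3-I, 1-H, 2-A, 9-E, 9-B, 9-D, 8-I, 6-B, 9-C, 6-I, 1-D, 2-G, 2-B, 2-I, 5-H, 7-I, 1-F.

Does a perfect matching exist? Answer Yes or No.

No

The set {2, 3, 6, 7, 8} has only 4 neighbours ({A, B, G, I}), so by Hall's theorem at most 8 of the 9 left vertices can be matched.
Hence no matching covers every left vertex.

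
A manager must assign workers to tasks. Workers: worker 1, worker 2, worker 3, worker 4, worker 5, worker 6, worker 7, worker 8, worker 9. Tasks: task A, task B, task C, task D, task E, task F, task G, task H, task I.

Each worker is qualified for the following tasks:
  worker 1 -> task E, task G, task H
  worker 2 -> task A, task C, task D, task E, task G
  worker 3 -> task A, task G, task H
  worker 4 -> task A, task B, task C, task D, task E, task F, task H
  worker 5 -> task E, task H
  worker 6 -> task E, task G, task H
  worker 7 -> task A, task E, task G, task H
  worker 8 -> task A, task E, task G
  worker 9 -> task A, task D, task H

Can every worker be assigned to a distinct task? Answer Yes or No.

The set {worker 1, worker 3, worker 5, worker 6, worker 7, worker 8} has only 4 neighbours ({task A, task E, task G, task H}), so by Hall's theorem at most 7 of the 9 workers can be matched.
Hence no matching covers every worker.

No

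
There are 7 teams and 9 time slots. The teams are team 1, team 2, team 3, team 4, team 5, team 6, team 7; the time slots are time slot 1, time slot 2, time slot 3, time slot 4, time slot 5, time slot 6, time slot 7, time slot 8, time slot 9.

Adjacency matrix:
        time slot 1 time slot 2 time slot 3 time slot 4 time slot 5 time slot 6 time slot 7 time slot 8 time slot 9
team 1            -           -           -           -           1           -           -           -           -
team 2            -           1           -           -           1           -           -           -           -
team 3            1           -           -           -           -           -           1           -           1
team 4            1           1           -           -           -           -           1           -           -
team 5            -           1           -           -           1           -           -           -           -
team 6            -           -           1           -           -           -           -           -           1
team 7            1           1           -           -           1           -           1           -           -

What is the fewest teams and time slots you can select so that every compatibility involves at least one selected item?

The 6 edges team 1–time slot 5, team 2–time slot 2, team 3–time slot 9, team 4–time slot 1, team 6–time slot 3, team 7–time slot 7 form a matching, so any vertex cover needs at least 6 vertices (one per matched edge).
Conversely {team 3, team 4, team 6, team 7, time slot 2, time slot 5} meets every edge and has exactly 6 vertices, so 6 is optimal.

6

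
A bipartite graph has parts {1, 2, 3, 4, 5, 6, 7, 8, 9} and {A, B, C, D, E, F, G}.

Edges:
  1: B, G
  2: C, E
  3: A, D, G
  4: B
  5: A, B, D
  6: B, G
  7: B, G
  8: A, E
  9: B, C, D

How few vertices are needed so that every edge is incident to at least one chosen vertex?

The 6 edges 1–G, 2–C, 3–A, 4–B, 5–D, 8–E form a matching, so any vertex cover needs at least 6 vertices (one per matched edge).
Conversely {A, B, C, D, E, G} meets every edge and has exactly 6 vertices, so 6 is optimal.

6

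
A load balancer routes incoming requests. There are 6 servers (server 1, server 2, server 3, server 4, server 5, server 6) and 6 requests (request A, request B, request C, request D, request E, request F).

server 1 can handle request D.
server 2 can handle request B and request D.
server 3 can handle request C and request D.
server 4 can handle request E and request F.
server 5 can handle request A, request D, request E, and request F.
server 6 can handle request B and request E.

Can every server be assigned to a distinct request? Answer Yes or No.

For example, pair server 1–request D, server 2–request B, server 3–request C, server 4–request F, server 5–request A, server 6–request E.
All 6 servers are covered.

Yes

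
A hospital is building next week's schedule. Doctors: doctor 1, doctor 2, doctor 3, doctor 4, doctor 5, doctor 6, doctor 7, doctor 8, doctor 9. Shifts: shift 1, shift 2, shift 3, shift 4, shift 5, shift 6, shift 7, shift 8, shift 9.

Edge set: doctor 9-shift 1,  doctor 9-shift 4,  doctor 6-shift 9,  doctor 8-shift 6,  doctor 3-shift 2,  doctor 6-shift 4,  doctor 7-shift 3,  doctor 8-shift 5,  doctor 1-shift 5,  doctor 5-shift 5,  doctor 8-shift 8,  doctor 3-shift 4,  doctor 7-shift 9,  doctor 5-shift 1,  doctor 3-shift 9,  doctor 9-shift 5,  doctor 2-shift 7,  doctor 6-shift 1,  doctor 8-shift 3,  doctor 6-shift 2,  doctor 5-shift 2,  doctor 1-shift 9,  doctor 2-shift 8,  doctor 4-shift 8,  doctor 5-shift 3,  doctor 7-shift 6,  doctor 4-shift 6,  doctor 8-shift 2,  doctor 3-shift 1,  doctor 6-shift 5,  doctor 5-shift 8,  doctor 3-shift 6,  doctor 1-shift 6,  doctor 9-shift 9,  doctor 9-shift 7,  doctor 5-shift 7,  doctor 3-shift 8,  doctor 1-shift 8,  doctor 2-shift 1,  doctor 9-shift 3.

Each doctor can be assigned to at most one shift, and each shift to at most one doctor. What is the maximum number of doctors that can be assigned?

One maximum matching: doctor 1–shift 9, doctor 2–shift 1, doctor 3–shift 2, doctor 4–shift 8, doctor 5–shift 7, doctor 6–shift 4, doctor 7–shift 3, doctor 8–shift 6, doctor 9–shift 5.
This saturates every doctor, so 9 is the maximum.

9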